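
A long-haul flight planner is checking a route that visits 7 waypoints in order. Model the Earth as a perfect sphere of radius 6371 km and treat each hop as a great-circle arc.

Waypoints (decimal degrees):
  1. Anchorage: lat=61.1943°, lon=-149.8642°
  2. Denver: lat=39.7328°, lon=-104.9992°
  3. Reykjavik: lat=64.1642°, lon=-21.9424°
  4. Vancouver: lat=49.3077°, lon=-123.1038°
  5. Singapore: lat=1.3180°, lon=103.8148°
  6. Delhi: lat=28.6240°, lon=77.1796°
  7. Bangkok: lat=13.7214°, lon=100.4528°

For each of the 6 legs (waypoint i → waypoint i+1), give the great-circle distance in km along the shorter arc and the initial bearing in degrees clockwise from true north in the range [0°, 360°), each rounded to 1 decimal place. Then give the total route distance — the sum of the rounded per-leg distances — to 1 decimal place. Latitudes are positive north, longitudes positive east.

Leg 1: dist=3851.7 km, bearing=107.4°
Leg 2: dist=5780.8 km, bearing=33.3°
Leg 3: dist=5686.4 km, bearing=304.8°
Leg 4: dist=12823.7 km, bearing=306.1°
Leg 5: dist=4147.9 km, bearing=319.5°
Leg 6: dist=2917.3 km, bearing=119.7°
Total: 35207.8 km

Leg 1: φ1=1.0680420, φ2=0.6934682, Δφ=-0.3745738, Δλ=0.7830420 rad; a=sin²(Δφ/2)+cosφ1·cosφ2·sin²(Δλ/2)=0.0886259308; c=2·atan2(√a, √(1-a))=0.604567275; dist=6371·c=3851.698 ≈ 3851.7 km; running total=3851.7 km
Leg 1 bearing: y=sinΔλ·cosφ2=0.54250620, x=cosφ1·sinφ2-sinφ1·cosφ2·cosΔλ=-0.16962465; θ=atan2(y, x)=107.3628° ≈ 107.4°
Leg 2: φ1=0.6934682, φ2=1.1198766, Δφ=0.4264084, Δλ=1.4496146 rad; a=sin²(Δφ/2)+cosφ1·cosφ2·sin²(Δλ/2)=0.1920846624; c=2·atan2(√a, √(1-a))=0.907356475; dist=6371·c=5780.768 ≈ 5780.8 km; running total=9632.5 km
Leg 2 bearing: y=sinΔλ·cosφ2=0.43259766, x=cosφ1·sinφ2-sinφ1·cosφ2·cosΔλ=0.65849210; θ=atan2(y, x)=33.3030° ≈ 33.3°
Leg 3: φ1=1.1198766, φ2=0.8605817, Δφ=-0.2592948, Δλ=-1.7655995 rad; a=sin²(Δφ/2)+cosφ1·cosφ2·sin²(Δλ/2)=0.1862830097; c=2·atan2(√a, √(1-a))=0.892542897; dist=6371·c=5686.391 ≈ 5686.4 km; running total=15318.9 km
Leg 3 bearing: y=sinΔλ·cosφ2=-0.63966451, x=cosφ1·sinφ2-sinφ1·cosφ2·cosΔλ=0.44402242; θ=atan2(y, x)=-55.2336° <0 so +360° → 304.7664° ≈ 304.8°
Leg 4: φ1=0.8605817, φ2=0.0230034, Δφ=-0.8375783, Δλ=3.9604767 rad; a=sin²(Δφ/2)+cosφ1·cosφ2·sin²(Δλ/2)=0.7138897760; c=2·atan2(√a, √(1-a))=2.012831106; dist=6371·c=12823.747 ≈ 12823.7 km; running total=28142.6 km
Leg 4 bearing: y=sinΔλ·cosφ2=-0.73019081, x=cosφ1·sinφ2-sinφ1·cosφ2·cosΔλ=0.53275325; θ=atan2(y, x)=-53.8852° <0 so +360° → 306.1148° ≈ 306.1°
Leg 5: φ1=0.0230034, φ2=0.4995830, Δφ=0.4765796, Δλ=-0.4648719 rad; a=sin²(Δφ/2)+cosφ1·cosφ2·sin²(Δλ/2)=0.1022786575; c=2·atan2(√a, √(1-a))=0.651058628; dist=6371·c=4147.895 ≈ 4147.9 km; running total=32290.5 km
Leg 5 bearing: y=sinΔλ·cosφ2=-0.39351716, x=cosφ1·sinφ2-sinφ1·cosφ2·cosΔλ=0.46088522; θ=atan2(y, x)=-40.4917° <0 so +360° → 319.5083° ≈ 319.5°
Leg 6: φ1=0.4995830, φ2=0.2394836, Δφ=-0.2600994, Δλ=0.4061940 rad; a=sin²(Δφ/2)+cosφ1·cosφ2·sin²(Δλ/2)=0.0515106027; c=2·atan2(√a, √(1-a))=0.457909088; dist=6371·c=2917.339 ≈ 2917.3 km; running total=35207.8 km
Leg 6 bearing: y=sinΔλ·cosφ2=0.38383949, x=cosφ1·sinφ2-sinφ1·cosφ2·cosΔλ=-0.21930867; θ=atan2(y, x)=119.7417° ≈ 119.7°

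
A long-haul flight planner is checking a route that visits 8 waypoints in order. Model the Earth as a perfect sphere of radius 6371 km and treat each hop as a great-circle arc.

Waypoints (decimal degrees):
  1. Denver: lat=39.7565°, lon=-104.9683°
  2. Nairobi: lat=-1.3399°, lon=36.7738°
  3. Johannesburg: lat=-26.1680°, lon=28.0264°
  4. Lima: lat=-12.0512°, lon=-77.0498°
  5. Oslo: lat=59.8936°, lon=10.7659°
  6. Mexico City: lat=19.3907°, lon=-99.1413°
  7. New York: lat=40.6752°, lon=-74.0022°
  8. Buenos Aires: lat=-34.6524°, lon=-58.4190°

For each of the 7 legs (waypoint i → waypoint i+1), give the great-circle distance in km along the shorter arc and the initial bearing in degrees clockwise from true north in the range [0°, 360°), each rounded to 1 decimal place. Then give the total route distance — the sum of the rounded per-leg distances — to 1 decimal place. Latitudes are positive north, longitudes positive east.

Leg 1: dist=14255.5 km, bearing=52.0°
Leg 2: dist=2915.1 km, bearing=198.0°
Leg 3: dist=10878.1 km, bearing=252.4°
Leg 4: dist=11043.7 km, bearing=30.5°
Leg 5: dist=9201.9 km, bearing=296.6°
Leg 6: dist=3361.2 km, bearing=39.8°
Leg 7: dist=8526.6 km, bearing=166.9°
Total: 60182.1 km

Leg 1: φ1=0.6938818, φ2=-0.0233857, Δφ=-0.7172675, Δλ=2.4738663 rad; a=sin²(Δφ/2)+cosφ1·cosφ2·sin²(Δλ/2)=0.8092256149; c=2·atan2(√a, √(1-a))=2.237566609; dist=6371·c=14255.537 ≈ 14255.5 km; running total=14255.5 km
Leg 1 bearing: y=sinΔλ·cosφ2=0.61903291, x=cosφ1·sinφ2-sinφ1·cosφ2·cosΔλ=0.48406232; θ=atan2(y, x)=51.9758° ≈ 52.0°
Leg 2: φ1=-0.0233857, φ2=-0.4567178, Δφ=-0.4333321, Δλ=-0.1526709 rad; a=sin²(Δφ/2)+cosφ1·cosφ2·sin²(Δλ/2)=0.0514324484; c=2·atan2(√a, √(1-a))=0.457555381; dist=6371·c=2915.085 ≈ 2915.1 km; running total=17170.6 km
Leg 2 bearing: y=sinΔλ·cosφ2=-0.13649122, x=cosφ1·sinφ2-sinφ1·cosφ2·cosΔλ=-0.42014135; θ=atan2(y, x)=-162.0026° <0 so +360° → 197.9974° ≈ 198.0°
Leg 3: φ1=-0.4567178, φ2=-0.2103331, Δφ=0.2463846, Δλ=-1.8339257 rad; a=sin²(Δφ/2)+cosφ1·cosφ2·sin²(Δλ/2)=0.5681119255; c=2·atan2(√a, √(1-a))=1.707445052; dist=6371·c=10878.132 ≈ 10878.1 km; running total=28048.7 km
Leg 3 bearing: y=sinΔλ·cosφ2=-0.94430073, x=cosφ1·sinφ2-sinφ1·cosφ2·cosΔλ=-0.29956501; θ=atan2(y, x)=-107.6008° <0 so +360° → 252.3992° ≈ 252.4°
Leg 4: φ1=-0.2103331, φ2=1.0453405, Δφ=1.2556736, Δλ=1.5326731 rad; a=sin²(Δφ/2)+cosφ1·cosφ2·sin²(Δλ/2)=0.5809613088; c=2·atan2(√a, √(1-a))=1.733434998; dist=6371·c=11043.714 ≈ 11043.7 km; running total=39092.4 km
Leg 4 bearing: y=sinΔλ·cosφ2=0.50124290, x=cosφ1·sinφ2-sinφ1·cosφ2·cosΔλ=0.85002154; θ=atan2(y, x)=30.5271° ≈ 30.5°
Leg 5: φ1=1.0453405, φ2=0.3384316, Δφ=-0.7069090, Δλ=-1.9182425 rad; a=sin²(Δφ/2)+cosφ1·cosφ2·sin²(Δλ/2)=0.4369446993; c=2·atan2(√a, √(1-a))=1.444349035; dist=6371·c=9201.948 ≈ 9201.9 km; running total=48294.3 km
Leg 5 bearing: y=sinΔλ·cosφ2=-0.88691140, x=cosφ1·sinφ2-sinφ1·cosφ2·cosΔλ=0.44439205; θ=atan2(y, x)=-63.3866° <0 so +360° → 296.6134° ≈ 296.6°
Leg 6: φ1=0.3384316, φ2=0.7099162, Δφ=0.3714846, Δλ=0.4387601 rad; a=sin²(Δφ/2)+cosφ1·cosφ2·sin²(Δλ/2)=0.0679867687; c=2·atan2(√a, √(1-a))=0.527582922; dist=6371·c=3361.231 ≈ 3361.2 km; running total=51655.5 km
Leg 6 bearing: y=sinΔλ·cosφ2=0.32218846, x=cosφ1·sinφ2-sinφ1·cosφ2·cosΔλ=0.38684993; θ=atan2(y, x)=39.7893° ≈ 39.8°
Leg 7: φ1=0.7099162, φ2=-0.6047985, Δφ=-1.3147146, Δλ=0.2719781 rad; a=sin²(Δφ/2)+cosφ1·cosφ2·sin²(Δλ/2)=0.3848206111; c=2·atan2(√a, √(1-a))=1.338349966; dist=6371·c=8526.628 ≈ 8526.6 km; running total=60182.1 km
Leg 7 bearing: y=sinΔλ·cosφ2=0.22098561, x=cosφ1·sinφ2-sinφ1·cosφ2·cosΔλ=-0.94768148; θ=atan2(y, x)=166.8740° ≈ 166.9°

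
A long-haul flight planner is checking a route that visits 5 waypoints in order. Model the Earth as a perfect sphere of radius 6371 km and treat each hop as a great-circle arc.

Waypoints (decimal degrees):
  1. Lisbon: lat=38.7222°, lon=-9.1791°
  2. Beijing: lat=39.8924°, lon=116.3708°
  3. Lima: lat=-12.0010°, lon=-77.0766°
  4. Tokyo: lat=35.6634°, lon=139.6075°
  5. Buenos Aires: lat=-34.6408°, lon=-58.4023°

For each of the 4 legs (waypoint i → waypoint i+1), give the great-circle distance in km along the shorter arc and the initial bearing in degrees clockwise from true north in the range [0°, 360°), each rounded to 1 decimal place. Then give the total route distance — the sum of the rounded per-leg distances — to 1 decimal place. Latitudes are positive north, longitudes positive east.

Leg 1: φ1=0.6758299, φ2=0.6962537, Δφ=0.0204238, Δλ=2.1912591 rad; a=sin²(Δφ/2)+cosφ1·cosφ2·sin²(Δλ/2)=0.4734204190; c=2·atan2(√a, √(1-a))=1.517612096; dist=6371·c=9668.707 ≈ 9668.7 km; running total=9668.7 km
Leg 1 bearing: y=sinΔλ·cosφ2=0.62424205, x=cosφ1·sinφ2-sinφ1·cosφ2·cosΔλ=0.77942028; θ=atan2(y, x)=38.6914° ≈ 38.7°
Leg 2: φ1=0.6962537, φ2=-0.2094570, Δφ=-0.9057107, Δλ=-3.3762941 rad; a=sin²(Δφ/2)+cosφ1·cosφ2·sin²(Δλ/2)=0.9316302655; c=2·atan2(√a, √(1-a))=2.612490335; dist=6371·c=16644.176 ≈ 16644.2 km; running total=26312.9 km
Leg 2 bearing: y=sinΔλ·cosφ2=0.22746991, x=cosφ1·sinφ2-sinφ1·cosφ2·cosΔλ=0.45059815; θ=atan2(y, x)=26.7855° ≈ 26.8°
Leg 3: φ1=-0.2094570, φ2=0.6224438, Δφ=0.8319007, Δλ=3.7818510 rad; a=sin²(Δφ/2)+cosφ1·cosφ2·sin²(Δλ/2)=0.8792646179; c=2·atan2(√a, √(1-a))=2.431849444; dist=6371·c=15493.313 ≈ 15493.3 km; running total=41806.2 km
Leg 3 bearing: y=sinΔλ·cosφ2=-0.48536342, x=cosφ1·sinφ2-sinφ1·cosφ2·cosΔλ=0.43480542; θ=atan2(y, x)=-48.1449° <0 so +360° → 311.8551° ≈ 311.9°
Leg 4: φ1=0.6224438, φ2=-0.6045960, Δφ=-1.2270398, Δλ=-3.4559230 rad; a=sin²(Δφ/2)+cosφ1·cosφ2·sin²(Δλ/2)=0.9835449652; c=2·atan2(√a, √(1-a))=2.884329431; dist=6371·c=18376.063 ≈ 18376.1 km; running total=60182.3 km
Leg 4 bearing: y=sinΔλ·cosφ2=0.25437194, x=cosφ1·sinφ2-sinφ1·cosφ2·cosΔλ=-0.00565534; θ=atan2(y, x)=91.2736° ≈ 91.3°

Leg 1: dist=9668.7 km, bearing=38.7°
Leg 2: dist=16644.2 km, bearing=26.8°
Leg 3: dist=15493.3 km, bearing=311.9°
Leg 4: dist=18376.1 km, bearing=91.3°
Total: 60182.3 km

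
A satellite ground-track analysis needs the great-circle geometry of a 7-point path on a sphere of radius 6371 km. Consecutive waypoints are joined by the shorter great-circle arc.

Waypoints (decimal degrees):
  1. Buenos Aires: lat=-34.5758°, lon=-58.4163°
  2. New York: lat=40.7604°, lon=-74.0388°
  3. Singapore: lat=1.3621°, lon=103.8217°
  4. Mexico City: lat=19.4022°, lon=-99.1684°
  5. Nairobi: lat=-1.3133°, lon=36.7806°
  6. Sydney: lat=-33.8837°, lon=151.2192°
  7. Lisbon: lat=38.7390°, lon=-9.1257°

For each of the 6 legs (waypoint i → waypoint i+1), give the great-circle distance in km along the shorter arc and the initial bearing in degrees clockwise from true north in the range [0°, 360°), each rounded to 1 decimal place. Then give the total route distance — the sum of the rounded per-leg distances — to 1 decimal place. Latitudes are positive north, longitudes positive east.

Leg 1: dist=8528.3 km, bearing=347.9°
Leg 2: dist=15326.3 km, bearing=3.2°
Leg 3: dist=16605.1 km, bearing=46.2°
Leg 4: dist=14818.1 km, bearing=72.7°
Leg 5: dist=12154.1 km, bearing=126.8°
Leg 6: dist=18177.3 km, bearing=292.7°
Total: 85609.2 km

Leg 1: φ1=-0.6034616, φ2=0.7114032, Δφ=1.3148647, Δλ=-0.2726641 rad; a=sin²(Δφ/2)+cosφ1·cosφ2·sin²(Δλ/2)=0.3849466500; c=2·atan2(√a, √(1-a))=1.338609003; dist=6371·c=8528.278 ≈ 8528.3 km; running total=8528.3 km
Leg 1 bearing: y=sinΔλ·cosφ2=-0.20397885, x=cosφ1·sinφ2-sinφ1·cosφ2·cosΔλ=0.95154797; θ=atan2(y, x)=-12.0991° <0 so +360° → 347.9009° ≈ 347.9°
Leg 2: φ1=0.7114032, φ2=0.0237731, Δφ=-0.6876301, Δλ=3.1042513 rad; a=sin²(Δφ/2)+cosφ1·cosφ2·sin²(Δλ/2)=0.8705923183; c=2·atan2(√a, √(1-a))=2.405629657; dist=6371·c=15326.267 ≈ 15326.3 km; running total=23854.6 km
Leg 2 bearing: y=sinΔλ·cosφ2=0.03732209, x=cosφ1·sinφ2-sinφ1·cosφ2·cosΔλ=0.67026293; θ=atan2(y, x)=3.1871° ≈ 3.2°
Leg 3: φ1=0.0237731, φ2=0.3386323, Δφ=0.3148591, Δλ=-3.5428456 rad; a=sin²(Δφ/2)+cosφ1·cosφ2·sin²(Δλ/2)=0.9300754910; c=2·atan2(√a, √(1-a))=2.606361945; dist=6371·c=16605.132 ≈ 16605.1 km; running total=40459.7 km
Leg 3 bearing: y=sinΔλ·cosφ2=0.36839145, x=cosφ1·sinφ2-sinφ1·cosφ2·cosΔλ=0.35274358; θ=atan2(y, x)=46.2431° ≈ 46.2°
Leg 4: φ1=0.3386323, φ2=-0.0229214, Δφ=-0.3615537, Δλ=2.3727577 rad; a=sin²(Δφ/2)+cosφ1·cosφ2·sin²(Δλ/2)=0.8426703158; c=2·atan2(√a, √(1-a))=2.325867680; dist=6371·c=14818.103 ≈ 14818.1 km; running total=55277.8 km
Leg 4 bearing: y=sinΔλ·cosφ2=0.69511575, x=cosφ1·sinφ2-sinφ1·cosφ2·cosΔλ=0.21707675; θ=atan2(y, x)=72.6570° ≈ 72.7°
Leg 5: φ1=-0.0229214, φ2=-0.5913821, Δφ=-0.5684607, Δλ=1.9973304 rad; a=sin²(Δφ/2)+cosφ1·cosφ2·sin²(Δλ/2)=0.6652942732; c=2·atan2(√a, √(1-a))=1.907723443; dist=6371·c=12154.106 ≈ 12154.1 km; running total=67431.9 km
Leg 5 bearing: y=sinΔλ·cosφ2=0.75579188, x=cosφ1·sinφ2-sinφ1·cosφ2·cosΔλ=-0.56523433; θ=atan2(y, x)=126.7917° ≈ 126.8°
Leg 6: φ1=-0.5913821, φ2=0.6761231, Δφ=1.2675052, Δλ=-2.7985464 rad; a=sin²(Δφ/2)+cosφ1·cosφ2·sin²(Δλ/2)=0.9793412521; c=2·atan2(√a, √(1-a))=2.853130540; dist=6371·c=18177.295 ≈ 18177.3 km; running total=85609.2 km
Leg 6 bearing: y=sinΔλ·cosφ2=-0.26236031, x=cosφ1·sinφ2-sinφ1·cosφ2·cosΔλ=0.10997693; θ=atan2(y, x)=-67.2574° <0 so +360° → 292.7426° ≈ 292.7°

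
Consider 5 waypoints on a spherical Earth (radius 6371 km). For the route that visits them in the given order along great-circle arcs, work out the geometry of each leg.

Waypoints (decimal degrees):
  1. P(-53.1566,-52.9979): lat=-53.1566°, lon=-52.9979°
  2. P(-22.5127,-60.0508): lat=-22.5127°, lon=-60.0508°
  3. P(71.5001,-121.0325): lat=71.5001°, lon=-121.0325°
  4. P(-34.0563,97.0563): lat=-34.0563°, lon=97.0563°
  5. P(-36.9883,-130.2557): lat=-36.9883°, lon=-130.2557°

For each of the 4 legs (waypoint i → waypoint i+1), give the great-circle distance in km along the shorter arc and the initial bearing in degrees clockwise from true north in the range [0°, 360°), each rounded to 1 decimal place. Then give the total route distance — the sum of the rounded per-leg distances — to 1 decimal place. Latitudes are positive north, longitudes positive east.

Leg 1: φ1=-0.9277577, φ2=-0.3929207, Δφ=0.5348370, Δλ=-0.1230963 rad; a=sin²(Δφ/2)+cosφ1·cosφ2·sin²(Δλ/2)=0.0719198815; c=2·atan2(√a, √(1-a))=0.543004217; dist=6371·c=3459.480 ≈ 3459.5 km; running total=3459.5 km
Leg 1 bearing: y=sinΔλ·cosφ2=-0.11342877, x=cosφ1·sinφ2-sinφ1·cosφ2·cosΔλ=0.50410670; θ=atan2(y, x)=-12.6809° <0 so +360° → 347.3191° ≈ 347.3°
Leg 2: φ1=-0.3929207, φ2=1.2479122, Δφ=1.6408329, Δλ=-1.0643314 rad; a=sin²(Δφ/2)+cosφ1·cosφ2·sin²(Δλ/2)=0.6104557568; c=2·atan2(√a, √(1-a))=1.793545303; dist=6371·c=11426.677 ≈ 11426.7 km; running total=14886.2 km
Leg 2 bearing: y=sinΔλ·cosφ2=-0.27747031, x=cosφ1·sinφ2-sinφ1·cosφ2·cosΔλ=0.93499109; θ=atan2(y, x)=-16.5289° <0 so +360° → 343.4711° ≈ 343.5°
Leg 3: φ1=1.2479122, φ2=-0.5943946, Δφ=-1.8423067, Δλ=3.8063676 rad; a=sin²(Δφ/2)+cosφ1·cosφ2·sin²(Δλ/2)=0.8689854559; c=2·atan2(√a, √(1-a))=2.400854918; dist=6371·c=15295.847 ≈ 15295.8 km; running total=30182.0 km
Leg 3 bearing: y=sinΔλ·cosφ2=-0.51107918, x=cosφ1·sinφ2-sinφ1·cosφ2·cosΔλ=0.44067790; θ=atan2(y, x)=-49.2305° <0 so +360° → 310.7695° ≈ 310.8°
Leg 4: φ1=-0.5943946, φ2=-0.6455676, Δφ=-0.0511731, Δλ=-3.9673428 rad; a=sin²(Δφ/2)+cosφ1·cosφ2·sin²(Δλ/2)=0.5558743207; c=2·atan2(√a, √(1-a))=1.682778867; dist=6371·c=10720.984 ≈ 10721.0 km; running total=40903.0 km
Leg 4 bearing: y=sinΔλ·cosφ2=0.58713263, x=cosφ1·sinφ2-sinφ1·cosφ2·cosΔλ=-0.80174030; θ=atan2(y, x)=143.7838° ≈ 143.8°

Leg 1: dist=3459.5 km, bearing=347.3°
Leg 2: dist=11426.7 km, bearing=343.5°
Leg 3: dist=15295.8 km, bearing=310.8°
Leg 4: dist=10721.0 km, bearing=143.8°
Total: 40903.0 km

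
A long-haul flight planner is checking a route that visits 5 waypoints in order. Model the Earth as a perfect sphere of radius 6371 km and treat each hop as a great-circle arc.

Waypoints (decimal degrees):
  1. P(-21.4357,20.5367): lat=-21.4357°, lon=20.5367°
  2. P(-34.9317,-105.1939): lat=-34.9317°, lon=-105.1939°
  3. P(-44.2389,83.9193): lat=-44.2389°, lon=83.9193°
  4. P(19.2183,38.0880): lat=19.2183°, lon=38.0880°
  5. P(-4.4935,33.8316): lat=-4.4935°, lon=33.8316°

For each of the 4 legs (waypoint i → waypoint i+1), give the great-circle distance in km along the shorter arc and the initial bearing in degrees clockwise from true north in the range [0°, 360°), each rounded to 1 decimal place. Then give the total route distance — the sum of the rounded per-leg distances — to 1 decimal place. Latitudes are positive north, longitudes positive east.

Leg 1: φ1=-0.3741235, φ2=-0.6096732, Δφ=-0.2355496, Δλ=-2.1944129 rad; a=sin²(Δφ/2)+cosφ1·cosφ2·sin²(Δλ/2)=0.6181929204; c=2·atan2(√a, √(1-a))=1.809440910; dist=6371·c=11527.948 ≈ 11527.9 km; running total=11527.9 km
Leg 1 bearing: y=sinΔλ·cosφ2=-0.66551906, x=cosφ1·sinφ2-sinφ1·cosφ2·cosΔλ=-0.70795912; θ=atan2(y, x)=-136.7699° <0 so +360° → 223.2301° ≈ 223.2°
Leg 2: φ1=-0.6096732, φ2=-0.7721145, Δφ=-0.1624413, Δλ=3.3006480 rad; a=sin²(Δφ/2)+cosφ1·cosφ2·sin²(Δλ/2)=0.5902356399; c=2·atan2(√a, √(1-a))=1.752261904; dist=6371·c=11163.661 ≈ 11163.7 km; running total=22691.6 km
Leg 2 bearing: y=sinΔλ·cosφ2=-0.11347328, x=cosφ1·sinφ2-sinφ1·cosφ2·cosΔλ=-0.97701276; θ=atan2(y, x)=-173.3752° <0 so +360° → 186.6248° ≈ 186.6°
Leg 3: φ1=-0.7721145, φ2=0.3354226, Δφ=1.1075371, Δλ=-0.7999071 rad; a=sin²(Δφ/2)+cosφ1·cosφ2·sin²(Δλ/2)=0.3791349753; c=2·atan2(√a, √(1-a))=1.326647946; dist=6371·c=8452.074 ≈ 8452.1 km; running total=31143.7 km
Leg 3 bearing: y=sinΔλ·cosφ2=-0.67731763, x=cosφ1·sinφ2-sinφ1·cosφ2·cosΔλ=0.69484345; θ=atan2(y, x)=-44.2682° <0 so +360° → 315.7318° ≈ 315.7°
Leg 4: φ1=0.3354226, φ2=-0.0784264, Δφ=-0.4138490, Δλ=-0.0742882 rad; a=sin²(Δφ/2)+cosφ1·cosφ2·sin²(Δλ/2)=0.0435082976; c=2·atan2(√a, √(1-a))=0.420258743; dist=6371·c=2677.468 ≈ 2677.5 km; running total=33821.2 km
Leg 4 bearing: y=sinΔλ·cosφ2=-0.07399175, x=cosφ1·sinφ2-sinφ1·cosφ2·cosΔλ=-0.40123126; θ=atan2(y, x)=-169.5514° <0 so +360° → 190.4486° ≈ 190.4°

Leg 1: dist=11527.9 km, bearing=223.2°
Leg 2: dist=11163.7 km, bearing=186.6°
Leg 3: dist=8452.1 km, bearing=315.7°
Leg 4: dist=2677.5 km, bearing=190.4°
Total: 33821.2 km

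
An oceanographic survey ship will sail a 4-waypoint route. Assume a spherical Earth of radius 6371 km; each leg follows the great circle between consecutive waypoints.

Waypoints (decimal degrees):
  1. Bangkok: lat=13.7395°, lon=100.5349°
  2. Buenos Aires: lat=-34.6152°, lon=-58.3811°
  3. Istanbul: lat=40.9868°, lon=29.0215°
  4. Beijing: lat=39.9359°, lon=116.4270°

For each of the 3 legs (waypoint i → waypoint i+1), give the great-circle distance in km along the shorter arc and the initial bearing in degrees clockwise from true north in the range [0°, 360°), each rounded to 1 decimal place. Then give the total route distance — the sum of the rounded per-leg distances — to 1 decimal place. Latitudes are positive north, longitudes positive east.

Leg 1: dist=16873.1 km, bearing=218.7°
Leg 2: dist=12247.8 km, bearing=53.4°
Leg 3: dist=7053.5 km, bearing=58.9°
Total: 36174.4 km

Leg 1: φ1=0.2397995, φ2=-0.6041492, Δφ=-0.8439487, Δλ=-2.7736074 rad; a=sin²(Δφ/2)+cosφ1·cosφ2·sin²(Δλ/2)=0.9404183188; c=2·atan2(√a, √(1-a))=2.648422852; dist=6371·c=16873.102 ≈ 16873.1 km; running total=16873.1 km
Leg 1 bearing: y=sinΔλ·cosφ2=-0.29605780, x=cosφ1·sinφ2-sinφ1·cosφ2·cosΔλ=-0.36942739; θ=atan2(y, x)=-141.2914° <0 so +360° → 218.7086° ≈ 218.7°
Leg 2: φ1=-0.6041492, φ2=0.7153546, Δφ=1.3195038, Δλ=1.5254631 rad; a=sin²(Δφ/2)+cosφ1·cosφ2·sin²(Δλ/2)=0.6722151826; c=2·atan2(√a, √(1-a))=1.922428283; dist=6371·c=12247.791 ≈ 12247.8 km; running total=29120.9 km
Leg 2 bearing: y=sinΔλ·cosφ2=0.75408518, x=cosφ1·sinφ2-sinφ1·cosφ2·cosΔλ=0.55921665; θ=atan2(y, x)=53.4400° ≈ 53.4°
Leg 3: φ1=0.7153546, φ2=0.6970129, Δφ=-0.0183417, Δλ=1.5255138 rad; a=sin²(Δφ/2)+cosφ1·cosφ2·sin²(Δλ/2)=0.2763834822; c=2·atan2(√a, √(1-a))=1.107126983; dist=6371·c=7053.506 ≈ 7053.5 km; running total=36174.4 km
Leg 3 bearing: y=sinΔλ·cosφ2=0.76597709, x=cosφ1·sinφ2-sinφ1·cosφ2·cosΔλ=0.46180267; θ=atan2(y, x)=58.9145° ≈ 58.9°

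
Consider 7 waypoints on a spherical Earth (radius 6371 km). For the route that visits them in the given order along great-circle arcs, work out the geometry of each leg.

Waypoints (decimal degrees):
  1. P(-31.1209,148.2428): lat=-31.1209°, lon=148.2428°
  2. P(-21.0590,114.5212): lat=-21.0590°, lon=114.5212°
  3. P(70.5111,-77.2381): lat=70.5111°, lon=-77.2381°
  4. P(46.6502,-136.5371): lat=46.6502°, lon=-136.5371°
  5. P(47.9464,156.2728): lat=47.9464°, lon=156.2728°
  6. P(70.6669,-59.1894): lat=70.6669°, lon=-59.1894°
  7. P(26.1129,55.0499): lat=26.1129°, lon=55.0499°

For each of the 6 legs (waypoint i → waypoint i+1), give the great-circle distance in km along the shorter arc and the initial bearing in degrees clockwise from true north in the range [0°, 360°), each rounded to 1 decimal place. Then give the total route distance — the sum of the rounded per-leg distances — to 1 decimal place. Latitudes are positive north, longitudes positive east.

Leg 1: dist=3532.3 km, bearing=280.2°
Leg 2: dist=14461.7 km, bearing=5.1°
Leg 3: dist=4073.8 km, bearing=261.5°
Leg 4: dist=4903.1 km, bearing=297.5°
Leg 5: dist=6523.3 km, bearing=13.0°
Leg 6: dist=8111.2 km, bearing=58.9°
Total: 41605.4 km

Leg 1: φ1=-0.5431622, φ2=-0.3675489, Δφ=0.1756133, Δλ=-0.5885529 rad; a=sin²(Δφ/2)+cosφ1·cosφ2·sin²(Δλ/2)=0.0748998744; c=2·atan2(√a, √(1-a))=0.554430776; dist=6371·c=3532.278 ≈ 3532.3 km; running total=3532.3 km
Leg 1 bearing: y=sinΔλ·cosφ2=-0.51807952, x=cosφ1·sinφ2-sinφ1·cosφ2·cosΔλ=0.09355821; θ=atan2(y, x)=-79.7635° <0 so +360° → 280.2365° ≈ 280.2°
Leg 2: φ1=-0.3675489, φ2=1.2306509, Δφ=1.5981997, Δλ=-3.3468312 rad; a=sin²(Δφ/2)+cosφ1·cosφ2·sin²(Δλ/2)=0.8217746077; c=2·atan2(√a, √(1-a))=2.269922648; dist=6371·c=14461.677 ≈ 14461.7 km; running total=17994.0 km
Leg 2 bearing: y=sinΔλ·cosφ2=0.06799284, x=cosφ1·sinφ2-sinφ1·cosφ2·cosΔλ=0.76237876; θ=atan2(y, x)=5.0964° ≈ 5.1°
Leg 3: φ1=1.2306509, φ2=0.8141996, Δφ=-0.4164513, Δλ=-1.0349628 rad; a=sin²(Δφ/2)+cosφ1·cosφ2·sin²(Δλ/2)=0.0987800632; c=2·atan2(√a, √(1-a))=0.639423557; dist=6371·c=4073.767 ≈ 4073.8 km; running total=22067.8 km
Leg 3 bearing: y=sinΔλ·cosφ2=-0.59024004, x=cosφ1·sinφ2-sinφ1·cosφ2·cosΔλ=-0.08778922; θ=atan2(y, x)=-98.4599° <0 so +360° → 261.5401° ≈ 261.5°
Leg 4: φ1=0.8141996, φ2=0.8368225, Δφ=0.0226230, Δλ=5.1104968 rad; a=sin²(Δφ/2)+cosφ1·cosφ2·sin²(Δλ/2)=0.1409021561; c=2·atan2(√a, √(1-a))=0.769590484; dist=6371·c=4903.061 ≈ 4903.1 km; running total=26970.9 km
Leg 4 bearing: y=sinΔλ·cosφ2=-0.61744261, x=cosφ1·sinφ2-sinφ1·cosφ2·cosΔλ=0.32087315; θ=atan2(y, x)=-62.5400° <0 so +360° → 297.4600° ≈ 297.5°
Leg 5: φ1=0.8368225, φ2=1.2333701, Δφ=0.3965475, Δλ=-3.7605248 rad; a=sin²(Δφ/2)+cosφ1·cosφ2·sin²(Δλ/2)=0.2399844910; c=2·atan2(√a, √(1-a))=1.023909062; dist=6371·c=6523.325 ≈ 6523.3 km; running total=33494.2 km
Leg 5 bearing: y=sinΔλ·cosφ2=0.19206942, x=cosφ1·sinφ2-sinφ1·cosφ2·cosΔλ=0.83227224; θ=atan2(y, x)=12.9950° ≈ 13.0°
Leg 6: φ1=1.2333701, φ2=0.4557561, Δφ=-0.7776140, Δλ=1.9938519 rad; a=sin²(Δφ/2)+cosφ1·cosφ2·sin²(Δλ/2)=0.3533605851; c=2·atan2(√a, √(1-a))=1.273141643; dist=6371·c=8111.185 ≈ 8111.2 km; running total=41605.4 km
Leg 6 bearing: y=sinΔλ·cosφ2=0.81876598, x=cosφ1·sinφ2-sinφ1·cosφ2·cosΔλ=0.49356843; θ=atan2(y, x)=58.9176° ≈ 58.9°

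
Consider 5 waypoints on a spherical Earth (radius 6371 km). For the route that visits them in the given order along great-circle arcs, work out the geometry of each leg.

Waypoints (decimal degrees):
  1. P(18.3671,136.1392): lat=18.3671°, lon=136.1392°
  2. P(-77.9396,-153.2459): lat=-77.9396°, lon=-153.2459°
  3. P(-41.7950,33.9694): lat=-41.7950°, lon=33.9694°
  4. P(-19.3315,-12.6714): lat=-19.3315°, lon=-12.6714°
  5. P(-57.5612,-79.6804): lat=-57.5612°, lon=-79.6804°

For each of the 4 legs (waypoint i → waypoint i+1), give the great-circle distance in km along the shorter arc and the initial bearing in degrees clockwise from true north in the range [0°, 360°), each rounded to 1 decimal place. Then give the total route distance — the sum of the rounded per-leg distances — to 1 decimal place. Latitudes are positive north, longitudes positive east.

Leg 1: φ1=0.3205664, φ2=-1.3603026, Δφ=-1.6808690, Δλ=-5.0507228 rad; a=sin²(Δφ/2)+cosφ1·cosφ2·sin²(Δλ/2)=0.6211653384; c=2·atan2(√a, √(1-a))=1.815563740; dist=6371·c=11566.957 ≈ 11567.0 km; running total=11567.0 km
Leg 1 bearing: y=sinΔλ·cosφ2=0.19709755, x=cosφ1·sinφ2-sinφ1·cosφ2·cosΔλ=-0.94996231; θ=atan2(y, x)=168.2786° ≈ 168.3°
Leg 2: φ1=-1.3603026, φ2=-0.7294604, Δφ=0.6308423, Δλ=3.2675234 rad; a=sin²(Δφ/2)+cosφ1·cosφ2·sin²(Δλ/2)=0.2513916632; c=2·atan2(√a, √(1-a))=1.050408489; dist=6371·c=6692.152 ≈ 6692.2 km; running total=18259.2 km
Leg 2 bearing: y=sinΔλ·cosφ2=-0.09363772, x=cosφ1·sinφ2-sinφ1·cosφ2·cosΔλ=-0.86255873; θ=atan2(y, x)=-173.8043° <0 so +360° → 186.1957° ≈ 186.2°
Leg 3: φ1=-0.7294604, φ2=-0.3373983, Δφ=0.3920620, Δλ=-0.8140355 rad; a=sin²(Δφ/2)+cosφ1·cosφ2·sin²(Δλ/2)=0.1481874984; c=2·atan2(√a, √(1-a))=0.790310097; dist=6371·c=5035.066 ≈ 5035.1 km; running total=23294.3 km
Leg 3 bearing: y=sinΔλ·cosφ2=-0.68607125, x=cosφ1·sinφ2-sinφ1·cosφ2·cosΔλ=0.18498134; θ=atan2(y, x)=-74.9105° <0 so +360° → 285.0895° ≈ 285.1°
Leg 4: φ1=-0.3373983, φ2=-1.0046325, Δφ=-0.6672341, Δλ=-1.1695277 rad; a=sin²(Δφ/2)+cosφ1·cosφ2·sin²(Δλ/2)=0.2614609711; c=2·atan2(√a, √(1-a))=1.073469319; dist=6371·c=6839.073 ≈ 6839.1 km; running total=30133.4 km
Leg 4 bearing: y=sinΔλ·cosφ2=-0.49379028, x=cosφ1·sinφ2-sinφ1·cosφ2·cosΔλ=-0.72702660; θ=atan2(y, x)=-145.8160° <0 so +360° → 214.1840° ≈ 214.2°

Leg 1: dist=11567.0 km, bearing=168.3°
Leg 2: dist=6692.2 km, bearing=186.2°
Leg 3: dist=5035.1 km, bearing=285.1°
Leg 4: dist=6839.1 km, bearing=214.2°
Total: 30133.4 km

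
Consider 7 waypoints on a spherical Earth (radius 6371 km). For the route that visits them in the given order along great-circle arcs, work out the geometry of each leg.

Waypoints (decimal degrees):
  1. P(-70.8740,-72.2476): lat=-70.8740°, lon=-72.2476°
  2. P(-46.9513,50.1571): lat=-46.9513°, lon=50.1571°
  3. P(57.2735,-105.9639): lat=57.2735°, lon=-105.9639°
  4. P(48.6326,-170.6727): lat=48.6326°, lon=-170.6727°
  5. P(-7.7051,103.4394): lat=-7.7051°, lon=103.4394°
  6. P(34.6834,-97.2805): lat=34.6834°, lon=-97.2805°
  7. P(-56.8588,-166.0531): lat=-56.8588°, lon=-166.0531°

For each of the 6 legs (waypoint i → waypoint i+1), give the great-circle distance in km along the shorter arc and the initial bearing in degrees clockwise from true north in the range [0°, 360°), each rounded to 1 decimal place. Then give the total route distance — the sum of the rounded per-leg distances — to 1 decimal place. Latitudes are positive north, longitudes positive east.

Leg 1: φ1=-1.2369847, φ2=-0.8194548, Δφ=0.4175299, Δλ=2.1363650 rad; a=sin²(Δφ/2)+cosφ1·cosφ2·sin²(Δλ/2)=0.2147111009; c=2·atan2(√a, √(1-a))=0.963587078; dist=6371·c=6139.013 ≈ 6139.0 km; running total=6139.0 km
Leg 1 bearing: y=sinΔλ·cosφ2=0.57632491, x=cosφ1·sinφ2-sinφ1·cosφ2·cosΔλ=-0.58505605; θ=atan2(y, x)=135.4307° ≈ 135.4°
Leg 2: φ1=-0.8194548, φ2=0.9996111, Δφ=1.8190659, Δλ=-2.7248255 rad; a=sin²(Δφ/2)+cosφ1·cosφ2·sin²(Δλ/2)=0.9761131844; c=2·atan2(√a, √(1-a))=2.831241435; dist=6371·c=18037.839 ≈ 18037.8 km; running total=24176.8 km
Leg 2 bearing: y=sinΔλ·cosφ2=-0.21885031, x=cosφ1·sinφ2-sinφ1·cosφ2·cosΔλ=0.21300114; θ=atan2(y, x)=-45.7760° <0 so +360° → 314.2240° ≈ 314.2°
Leg 3: φ1=0.9996111, φ2=0.8487990, Δφ=-0.1508122, Δλ=-1.1293816 rad; a=sin²(Δφ/2)+cosφ1·cosφ2·sin²(Δλ/2)=0.1080008826; c=2·atan2(√a, √(1-a))=0.669715612; dist=6371·c=4266.758 ≈ 4266.8 km; running total=28443.6 km
Leg 3 bearing: y=sinΔλ·cosφ2=-0.59753793, x=cosφ1·sinφ2-sinφ1·cosφ2·cosΔλ=0.16821173; θ=atan2(y, x)=-74.2777° <0 so +360° → 285.7223° ≈ 285.7°
Leg 4: φ1=0.8487990, φ2=-0.1344794, Δφ=-0.9832784, Δλ=4.7841587 rad; a=sin²(Δφ/2)+cosφ1·cosφ2·sin²(Δλ/2)=0.5268291008; c=2·atan2(√a, √(1-a))=1.624480311; dist=6371·c=10349.564 ≈ 10349.6 km; running total=38793.2 km
Leg 4 bearing: y=sinΔλ·cosφ2=-0.98842017, x=cosφ1·sinφ2-sinφ1·cosφ2·cosΔλ=-0.14193786; θ=atan2(y, x)=-98.1719° <0 so +360° → 261.8281° ≈ 261.8°
Leg 5: φ1=-0.1344794, φ2=0.6053395, Δφ=0.7398189, Δλ=-3.5032231 rad; a=sin²(Δφ/2)+cosφ1·cosφ2·sin²(Δλ/2)=0.9192363268; c=2·atan2(√a, √(1-a))=2.565270716; dist=6371·c=16343.340 ≈ 16343.3 km; running total=55136.5 km
Leg 5 bearing: y=sinΔλ·cosφ2=0.29093267, x=cosφ1·sinφ2-sinφ1·cosφ2·cosΔλ=0.46078388; θ=atan2(y, x)=32.2678° ≈ 32.3°
Leg 6: φ1=0.6053395, φ2=-0.9923733, Δφ=-1.5977128, Δλ=-1.2003083 rad; a=sin²(Δφ/2)+cosφ1·cosφ2·sin²(Δλ/2)=0.6568503493; c=2·atan2(√a, √(1-a))=1.889884297; dist=6371·c=12040.453 ≈ 12040.5 km; running total=67177.0 km
Leg 6 bearing: y=sinΔλ·cosφ2=-0.50961074, x=cosφ1·sinφ2-sinφ1·cosφ2·cosΔλ=-0.80117961; θ=atan2(y, x)=-147.5406° <0 so +360° → 212.4594° ≈ 212.5°

Leg 1: dist=6139.0 km, bearing=135.4°
Leg 2: dist=18037.8 km, bearing=314.2°
Leg 3: dist=4266.8 km, bearing=285.7°
Leg 4: dist=10349.6 km, bearing=261.8°
Leg 5: dist=16343.3 km, bearing=32.3°
Leg 6: dist=12040.5 km, bearing=212.5°
Total: 67177.0 km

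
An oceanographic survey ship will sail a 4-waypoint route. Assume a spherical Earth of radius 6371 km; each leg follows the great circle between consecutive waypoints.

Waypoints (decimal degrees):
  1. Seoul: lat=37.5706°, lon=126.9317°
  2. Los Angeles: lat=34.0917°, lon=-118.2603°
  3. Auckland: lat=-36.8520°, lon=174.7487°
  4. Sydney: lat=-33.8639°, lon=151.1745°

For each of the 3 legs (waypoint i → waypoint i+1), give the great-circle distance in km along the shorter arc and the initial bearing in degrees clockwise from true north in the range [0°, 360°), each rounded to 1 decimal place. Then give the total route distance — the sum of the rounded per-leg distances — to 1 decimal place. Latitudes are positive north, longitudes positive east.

Leg 1: dist=9584.4 km, bearing=48.9°
Leg 2: dist=10499.6 km, bearing=227.6°
Leg 3: dist=2157.9 km, bearing=271.8°
Total: 22241.9 km

Leg 1: φ1=0.6557307, φ2=0.5950124, Δφ=-0.0607183, Δλ=-4.2794077 rad; a=sin²(Δφ/2)+cosφ1·cosφ2·sin²(Δλ/2)=0.4668180486; c=2·atan2(√a, √(1-a))=1.504383614; dist=6371·c=9584.428 ≈ 9584.4 km; running total=9584.4 km
Leg 1 bearing: y=sinΔλ·cosφ2=0.75171973, x=cosφ1·sinφ2-sinφ1·cosφ2·cosΔλ=0.65613511; θ=atan2(y, x)=48.8841° ≈ 48.9°
Leg 2: φ1=0.5950124, φ2=-0.6431887, Δφ=-1.2382011, Δλ=5.1139718 rad; a=sin²(Δφ/2)+cosφ1·cosφ2·sin²(Δλ/2)=0.5385751701; c=2·atan2(√a, √(1-a))=1.648023408; dist=6371·c=10499.557 ≈ 10499.6 km; running total=20084.0 km
Leg 2 bearing: y=sinΔλ·cosφ2=-0.73652725, x=cosφ1·sinφ2-sinφ1·cosφ2·cosΔλ=-0.67199363; θ=atan2(y, x)=-132.3767° <0 so +360° → 227.6233° ≈ 227.6°
Leg 3: φ1=-0.6431887, φ2=-0.5910366, Δφ=0.0521522, Δλ=-0.4114474 rad; a=sin²(Δφ/2)+cosφ1·cosφ2·sin²(Δλ/2)=0.0284061904; c=2·atan2(√a, √(1-a))=0.338699346; dist=6371·c=2157.854 ≈ 2157.9 km; running total=22241.9 km
Leg 3 bearing: y=sinΔλ·cosφ2=-0.33209257, x=cosφ1·sinφ2-sinφ1·cosφ2·cosΔλ=0.01056603; θ=atan2(y, x)=-88.1777° <0 so +360° → 271.8223° ≈ 271.8°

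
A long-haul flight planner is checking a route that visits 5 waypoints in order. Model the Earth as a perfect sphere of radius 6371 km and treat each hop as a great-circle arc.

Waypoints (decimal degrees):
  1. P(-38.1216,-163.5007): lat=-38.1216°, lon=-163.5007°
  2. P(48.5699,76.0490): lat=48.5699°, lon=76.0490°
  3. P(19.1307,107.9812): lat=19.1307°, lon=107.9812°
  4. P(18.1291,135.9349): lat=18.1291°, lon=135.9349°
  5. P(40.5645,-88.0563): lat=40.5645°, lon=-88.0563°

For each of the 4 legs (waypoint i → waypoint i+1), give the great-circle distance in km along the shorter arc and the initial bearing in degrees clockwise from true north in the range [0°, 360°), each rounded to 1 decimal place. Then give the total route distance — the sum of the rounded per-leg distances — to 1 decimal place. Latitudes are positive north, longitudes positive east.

Leg 1: φ1=-0.6653474, φ2=0.8477047, Δφ=1.5130521, Δλ=4.1809310 rad; a=sin²(Δφ/2)+cosφ1·cosφ2·sin²(Δλ/2)=0.8633356081; c=2·atan2(√a, √(1-a))=2.384260282; dist=6371·c=15190.122 ≈ 15190.1 km; running total=15190.1 km
Leg 1 bearing: y=sinΔλ·cosφ2=-0.57043615, x=cosφ1·sinφ2-sinφ1·cosφ2·cosΔλ=0.38282051; θ=atan2(y, x)=-56.1344° <0 so +360° → 303.8656° ≈ 303.9°
Leg 2: φ1=0.8477047, φ2=0.3338937, Δφ=-0.5138110, Δλ=0.5573220 rad; a=sin²(Δφ/2)+cosφ1·cosφ2·sin²(Δλ/2)=0.1118625884; c=2·atan2(√a, √(1-a))=0.682061480; dist=6371·c=4345.414 ≈ 4345.4 km; running total=19535.5 km
Leg 2 bearing: y=sinΔλ·cosφ2=0.49970520, x=cosφ1·sinφ2-sinφ1·cosφ2·cosΔλ=-0.38430732; θ=atan2(y, x)=127.5627° ≈ 127.6°
Leg 3: φ1=0.3338937, φ2=0.3164125, Δφ=-0.0174812, Δλ=0.4878841 rad; a=sin²(Δφ/2)+cosφ1·cosφ2·sin²(Δλ/2)=0.0524552991; c=2·atan2(√a, √(1-a))=0.462164661; dist=6371·c=2944.451 ≈ 2944.5 km; running total=22480.0 km
Leg 3 bearing: y=sinΔλ·cosφ2=0.44548775, x=cosφ1·sinφ2-sinφ1·cosφ2·cosΔλ=0.01885819; θ=atan2(y, x)=87.5760° ≈ 87.6°
Leg 4: φ1=0.3164125, φ2=0.7079841, Δφ=0.3915716, Δλ=-3.9093839 rad; a=sin²(Δφ/2)+cosφ1·cosφ2·sin²(Δλ/2)=0.6585327196; c=2·atan2(√a, √(1-a))=1.893429996; dist=6371·c=12063.043 ≈ 12063.0 km; running total=34543.0 km
Leg 4 bearing: y=sinΔλ·cosφ2=0.52763023, x=cosφ1·sinφ2-sinφ1·cosφ2·cosΔλ=0.78808366; θ=atan2(y, x)=33.8027° ≈ 33.8°

Leg 1: dist=15190.1 km, bearing=303.9°
Leg 2: dist=4345.4 km, bearing=127.6°
Leg 3: dist=2944.5 km, bearing=87.6°
Leg 4: dist=12063.0 km, bearing=33.8°
Total: 34543.0 km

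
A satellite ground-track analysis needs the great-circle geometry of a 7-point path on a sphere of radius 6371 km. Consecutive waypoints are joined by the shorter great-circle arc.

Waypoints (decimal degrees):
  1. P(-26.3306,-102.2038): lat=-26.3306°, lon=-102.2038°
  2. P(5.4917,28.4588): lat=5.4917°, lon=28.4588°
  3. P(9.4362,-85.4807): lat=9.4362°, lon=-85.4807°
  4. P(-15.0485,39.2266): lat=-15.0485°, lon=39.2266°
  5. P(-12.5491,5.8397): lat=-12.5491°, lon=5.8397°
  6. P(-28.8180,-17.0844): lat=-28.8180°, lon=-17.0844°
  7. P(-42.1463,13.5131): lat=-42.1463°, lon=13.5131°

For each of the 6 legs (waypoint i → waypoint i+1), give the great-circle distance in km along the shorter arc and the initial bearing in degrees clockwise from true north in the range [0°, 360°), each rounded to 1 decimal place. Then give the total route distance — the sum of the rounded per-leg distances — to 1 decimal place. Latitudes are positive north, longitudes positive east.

Leg 1: φ1=-0.4595557, φ2=0.0958482, Δφ=0.5554039, Δλ=2.2804926 rad; a=sin²(Δφ/2)+cosφ1·cosφ2·sin²(Δλ/2)=0.8118836134; c=2·atan2(√a, √(1-a))=2.244349643; dist=6371·c=14298.752 ≈ 14298.8 km; running total=14298.8 km
Leg 1 bearing: y=sinΔλ·cosφ2=0.75507810, x=cosφ1·sinφ2-sinφ1·cosφ2·cosΔλ=-0.20191957; θ=atan2(y, x)=104.9715° ≈ 105.0°
Leg 2: φ1=0.0958482, φ2=0.1646928, Δφ=0.0688445, Δλ=-1.9886194 rad; a=sin²(Δφ/2)+cosφ1·cosφ2·sin²(Δλ/2)=0.6913768657; c=2·atan2(√a, √(1-a))=1.963571501; dist=6371·c=12509.914 ≈ 12509.9 km; running total=26808.7 km
Leg 2 bearing: y=sinΔλ·cosφ2=-0.90160724, x=cosφ1·sinφ2-sinφ1·cosφ2·cosΔλ=0.20150427; θ=atan2(y, x)=-77.4017° <0 so +360° → 282.5983° ≈ 282.6°
Leg 3: φ1=0.1646928, φ2=-0.2626459, Δφ=-0.4273386, Δλ=2.1765530 rad; a=sin²(Δφ/2)+cosφ1·cosφ2·sin²(Δλ/2)=0.7924925002; c=2·atan2(√a, √(1-a))=2.195657890; dist=6371·c=13988.536 ≈ 13988.5 km; running total=40797.2 km
Leg 3 bearing: y=sinΔλ·cosφ2=0.79387971, x=cosφ1·sinφ2-sinφ1·cosφ2·cosΔλ=-0.16597458; θ=atan2(y, x)=101.8086° ≈ 101.8°
Leg 4: φ1=-0.2626459, φ2=-0.2190231, Δφ=0.0436228, Δλ=-0.5827113 rad; a=sin²(Δφ/2)+cosφ1·cosφ2·sin²(Δλ/2)=0.0782555115; c=2·atan2(√a, √(1-a))=0.567050460; dist=6371·c=3612.678 ≈ 3612.7 km; running total=44409.9 km
Leg 4 bearing: y=sinΔλ·cosφ2=-0.53714352, x=cosφ1·sinφ2-sinφ1·cosφ2·cosΔλ=0.00178566; θ=atan2(y, x)=-89.8095° <0 so +360° → 270.1905° ≈ 270.2°
Leg 5: φ1=-0.2190231, φ2=-0.5029690, Δφ=-0.2839459, Δλ=-0.4001010 rad; a=sin²(Δφ/2)+cosφ1·cosφ2·sin²(Δλ/2)=0.0537933462; c=2·atan2(√a, √(1-a))=0.468130706; dist=6371·c=2982.461 ≈ 2982.5 km; running total=47392.4 km
Leg 5 bearing: y=sinΔλ·cosφ2=-0.34127246, x=cosφ1·sinφ2-sinφ1·cosφ2·cosΔλ=-0.29518061; θ=atan2(y, x)=-130.8579° <0 so +360° → 229.1421° ≈ 229.1°
Leg 6: φ1=-0.5029690, φ2=-0.7355917, Δφ=-0.2326227, Δλ=0.5340271 rad; a=sin²(Δφ/2)+cosφ1·cosφ2·sin²(Δλ/2)=0.0586919908; c=2·atan2(√a, √(1-a))=0.489397994; dist=6371·c=3117.955 ≈ 3118.0 km; running total=50510.4 km
Leg 6 bearing: y=sinΔλ·cosφ2=0.37739268, x=cosφ1·sinφ2-sinφ1·cosφ2·cosΔλ=-0.28029222; θ=atan2(y, x)=126.6015° ≈ 126.6°

Leg 1: dist=14298.8 km, bearing=105.0°
Leg 2: dist=12509.9 km, bearing=282.6°
Leg 3: dist=13988.5 km, bearing=101.8°
Leg 4: dist=3612.7 km, bearing=270.2°
Leg 5: dist=2982.5 km, bearing=229.1°
Leg 6: dist=3118.0 km, bearing=126.6°
Total: 50510.4 km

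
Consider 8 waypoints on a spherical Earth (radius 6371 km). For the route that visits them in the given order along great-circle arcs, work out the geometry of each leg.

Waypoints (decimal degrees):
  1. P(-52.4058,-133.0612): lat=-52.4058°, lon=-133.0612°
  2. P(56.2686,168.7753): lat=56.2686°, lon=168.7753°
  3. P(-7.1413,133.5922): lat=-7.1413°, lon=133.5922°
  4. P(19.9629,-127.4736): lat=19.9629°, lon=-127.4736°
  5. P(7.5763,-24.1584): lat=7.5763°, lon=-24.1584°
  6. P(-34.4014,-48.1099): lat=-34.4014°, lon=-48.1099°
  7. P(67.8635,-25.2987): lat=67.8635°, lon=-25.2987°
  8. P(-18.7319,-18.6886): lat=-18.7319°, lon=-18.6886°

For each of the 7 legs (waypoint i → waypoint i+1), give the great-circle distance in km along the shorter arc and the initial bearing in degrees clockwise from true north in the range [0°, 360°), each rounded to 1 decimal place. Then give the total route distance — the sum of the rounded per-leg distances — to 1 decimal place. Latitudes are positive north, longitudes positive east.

Leg 1: dist=13199.1 km, bearing=327.5°
Leg 2: dist=7750.2 km, bearing=217.6°
Leg 3: dist=11207.8 km, bearing=71.0°
Leg 4: dist=11093.1 km, bearing=78.2°
Leg 5: dist=5304.3 km, bearing=206.9°
Leg 6: dist=11530.3 km, bearing=8.6°
Leg 7: dist=9644.1 km, bearing=173.7°
Total: 69728.9 km

Leg 1: φ1=-0.9146538, φ2=0.9820723, Δφ=1.8967261, Δλ=5.2680407 rad; a=sin²(Δφ/2)+cosφ1·cosφ2·sin²(Δλ/2)=0.7401295941; c=2·atan2(√a, √(1-a))=2.071746512; dist=6371·c=13199.097 ≈ 13199.1 km; running total=13199.1 km
Leg 1 bearing: y=sinΔλ·cosφ2=-0.47175915, x=cosφ1·sinφ2-sinφ1·cosφ2·cosΔλ=0.73945549; θ=atan2(y, x)=-32.5371° <0 so +360° → 327.4629° ≈ 327.5°
Leg 2: φ1=0.9820723, φ2=-0.1246392, Δφ=-1.1067115, Δλ=-0.6140609 rad; a=sin²(Δφ/2)+cosφ1·cosφ2·sin²(Δλ/2)=0.3265267803; c=2·atan2(√a, √(1-a))=1.216482986; dist=6371·c=7750.213 ≈ 7750.2 km; running total=20949.3 km
Leg 2 bearing: y=sinΔλ·cosφ2=-0.57172151, x=cosφ1·sinφ2-sinφ1·cosφ2·cosΔλ=-0.74348012; θ=atan2(y, x)=-142.4404° <0 so +360° → 217.5596° ≈ 217.6°
Leg 3: φ1=-0.1246392, φ2=0.3484183, Δφ=0.4730575, Δλ=-4.5564578 rad; a=sin²(Δφ/2)+cosφ1·cosφ2·sin²(Δλ/2)=0.5936397671; c=2·atan2(√a, √(1-a))=1.759188271; dist=6371·c=11207.788 ≈ 11207.8 km; running total=32157.1 km
Leg 3 bearing: y=sinΔλ·cosφ2=0.92851023, x=cosφ1·sinφ2-sinφ1·cosφ2·cosΔλ=0.32061678; θ=atan2(y, x)=70.9501° ≈ 71.0°
Leg 4: φ1=0.3484183, φ2=0.1322314, Δφ=-0.2161870, Δλ=1.8031904 rad; a=sin²(Δφ/2)+cosφ1·cosφ2·sin²(Δλ/2)=0.5847829861; c=2·atan2(√a, √(1-a))=1.741185574; dist=6371·c=11093.093 ≈ 11093.1 km; running total=43250.2 km
Leg 4 bearing: y=sinΔλ·cosφ2=0.96462265, x=cosφ1·sinφ2-sinφ1·cosφ2·cosΔλ=0.20186760; θ=atan2(y, x)=78.1802° ≈ 78.2°
Leg 5: φ1=0.1322314, φ2=-0.6004177, Δφ=-0.7326491, Δλ=-0.4180325 rad; a=sin²(Δφ/2)+cosφ1·cosφ2·sin²(Δλ/2)=0.1635121770; c=2·atan2(√a, √(1-a))=0.832571898; dist=6371·c=5304.316 ≈ 5304.3 km; running total=48554.5 km
Leg 5 bearing: y=sinΔλ·cosφ2=-0.33496011, x=cosφ1·sinφ2-sinφ1·cosφ2·cosΔλ=-0.65947366; θ=atan2(y, x)=-153.0731° <0 so +360° → 206.9269° ≈ 206.9°
Leg 6: φ1=-0.6004177, φ2=1.1844415, Δφ=1.7848592, Δλ=0.3981305 rad; a=sin²(Δφ/2)+cosφ1·cosφ2·sin²(Δλ/2)=0.6183744204; c=2·atan2(√a, √(1-a))=1.809814515; dist=6371·c=11530.328 ≈ 11530.3 km; running total=60084.8 km
Leg 6 bearing: y=sinΔλ·cosφ2=0.14608936, x=cosφ1·sinφ2-sinφ1·cosφ2·cosΔλ=0.96052480; θ=atan2(y, x)=8.6480° ≈ 8.6°
Leg 7: φ1=1.1844415, φ2=-0.3269333, Δφ=-1.5113748, Δλ=0.1153680 rad; a=sin²(Δφ/2)+cosφ1·cosφ2·sin²(Δλ/2)=0.4714928407; c=2·atan2(√a, √(1-a))=1.513751074; dist=6371·c=9644.108 ≈ 9644.1 km; running total=69728.9 km
Leg 7 bearing: y=sinΔλ·cosφ2=0.10901495, x=cosφ1·sinφ2-sinφ1·cosφ2·cosΔλ=-0.99240370; θ=atan2(y, x)=173.7312° ≈ 173.7°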